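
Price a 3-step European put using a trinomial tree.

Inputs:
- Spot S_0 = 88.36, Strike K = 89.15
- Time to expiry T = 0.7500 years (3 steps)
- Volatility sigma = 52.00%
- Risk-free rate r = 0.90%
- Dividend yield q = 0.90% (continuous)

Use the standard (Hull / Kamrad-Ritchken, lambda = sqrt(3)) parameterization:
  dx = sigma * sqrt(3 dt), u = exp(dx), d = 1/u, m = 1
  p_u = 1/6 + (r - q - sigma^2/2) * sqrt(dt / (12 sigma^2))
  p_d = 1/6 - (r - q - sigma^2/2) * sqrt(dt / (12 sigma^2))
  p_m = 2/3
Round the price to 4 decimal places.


dt = T/N = 0.250000; dx = sigma*sqrt(3*dt) = 0.450333
u = exp(dx) = 1.568835; d = 1/u = 0.637416
p_u = 0.129139, p_m = 0.666667, p_d = 0.204194
Discount per step: exp(-r*dt) = 0.997753
Stock lattice S(k, j) with j the centered position index:
  k=0: S(0,+0) = 88.3600
  k=1: S(1,-1) = 56.3221; S(1,+0) = 88.3600; S(1,+1) = 138.6222
  k=2: S(2,-2) = 35.9006; S(2,-1) = 56.3221; S(2,+0) = 88.3600; S(2,+1) = 138.6222; S(2,+2) = 217.4754
  k=3: S(3,-3) = 22.8836; S(3,-2) = 35.9006; S(3,-1) = 56.3221; S(3,+0) = 88.3600; S(3,+1) = 138.6222; S(3,+2) = 217.4754; S(3,+3) = 341.1830
Terminal payoffs V(N, j) = max(K - S_T, 0):
  V(3,-3) = 66.266417; V(3,-2) = 53.249438; V(3,-1) = 32.827947; V(3,+0) = 0.790000; V(3,+1) = 0.000000; V(3,+2) = 0.000000; V(3,+3) = 0.000000
Backward induction: V(k, j) = exp(-r*dt) * [p_u * V(k+1, j+1) + p_m * V(k+1, j) + p_d * V(k+1, j-1)]
  V(2,-2) = exp(-r*dt) * [p_u*32.827947 + p_m*53.249438 + p_d*66.266417] = 53.150500
  V(2,-1) = exp(-r*dt) * [p_u*0.790000 + p_m*32.827947 + p_d*53.249438] = 32.786703
  V(2,+0) = exp(-r*dt) * [p_u*0.000000 + p_m*0.790000 + p_d*32.827947] = 7.213702
  V(2,+1) = exp(-r*dt) * [p_u*0.000000 + p_m*0.000000 + p_d*0.790000] = 0.160951
  V(2,+2) = exp(-r*dt) * [p_u*0.000000 + p_m*0.000000 + p_d*0.000000] = 0.000000
  V(1,-1) = exp(-r*dt) * [p_u*7.213702 + p_m*32.786703 + p_d*53.150500] = 33.566798
  V(1,+0) = exp(-r*dt) * [p_u*0.160951 + p_m*7.213702 + p_d*32.786703] = 11.498880
  V(1,+1) = exp(-r*dt) * [p_u*0.000000 + p_m*0.160951 + p_d*7.213702] = 1.576747
  V(0,+0) = exp(-r*dt) * [p_u*1.576747 + p_m*11.498880 + p_d*33.566798] = 14.690602

Answer: Price = V(0,0) = 14.6906


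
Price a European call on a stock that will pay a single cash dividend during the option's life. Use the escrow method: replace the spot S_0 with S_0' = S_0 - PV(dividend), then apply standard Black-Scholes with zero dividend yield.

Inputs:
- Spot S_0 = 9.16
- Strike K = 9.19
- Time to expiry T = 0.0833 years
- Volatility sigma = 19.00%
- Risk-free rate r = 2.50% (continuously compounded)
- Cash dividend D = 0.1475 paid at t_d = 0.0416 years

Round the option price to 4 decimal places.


PV(D) = D * exp(-r * t_d) = 0.1475 * 0.99896054 = 0.14734668
S_0' = S_0 - PV(D) = 9.1600 - 0.14734668 = 9.01265332
d1 = (ln(S_0'/K) + (r + sigma^2/2)*T) / (sigma*sqrt(T)) = -0.28995511
d2 = d1 - sigma*sqrt(T) = -0.34479242
exp(-rT) = 0.99791967
N(d1) = 0.38592529; N(d2) = 0.36512522
C = S_0' * N(d1) - K * exp(-rT) * N(d2) = 9.01265332 * 0.38592529 - 9.1900 * 0.99791967 * 0.36512522 = 0.1297

Answer: Price = 0.1297


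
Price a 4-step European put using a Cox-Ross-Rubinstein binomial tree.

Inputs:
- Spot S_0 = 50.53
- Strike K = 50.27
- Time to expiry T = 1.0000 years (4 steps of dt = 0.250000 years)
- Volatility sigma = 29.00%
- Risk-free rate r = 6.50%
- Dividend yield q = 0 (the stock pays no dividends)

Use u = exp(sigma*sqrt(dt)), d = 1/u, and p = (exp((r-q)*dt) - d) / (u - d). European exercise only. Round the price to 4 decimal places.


dt = T/N = 0.250000
u = exp(sigma*sqrt(dt)) = 1.156040; d = 1/u = 0.865022
p = (exp((r-q)*dt) - d) / (u - d) = 0.520108
Discount per step: exp(-r*dt) = 0.983881
Stock lattice S(k, i) with i counting down-moves:
  k=0: S(0,0) = 50.5300
  k=1: S(1,0) = 58.4147; S(1,1) = 43.7096
  k=2: S(2,0) = 67.5297; S(2,1) = 50.5300; S(2,2) = 37.8098
  k=3: S(3,0) = 78.0670; S(3,1) = 58.4147; S(3,2) = 43.7096; S(3,3) = 32.7063
  k=4: S(4,0) = 90.2485; S(4,1) = 67.5297; S(4,2) = 50.5300; S(4,3) = 37.8098; S(4,4) = 28.2917
Terminal payoffs V(N, i) = max(K - S_T, 0):
  V(4,0) = 0.000000; V(4,1) = 0.000000; V(4,2) = 0.000000; V(4,3) = 12.460242; V(4,4) = 21.978336
Backward induction: V(k, i) = exp(-r*dt) * [p * V(k+1, i) + (1-p) * V(k+1, i+1)].
  V(3,0) = exp(-r*dt) * [p*0.000000 + (1-p)*0.000000] = 0.000000
  V(3,1) = exp(-r*dt) * [p*0.000000 + (1-p)*0.000000] = 0.000000
  V(3,2) = exp(-r*dt) * [p*0.000000 + (1-p)*12.460242] = 5.883186
  V(3,3) = exp(-r*dt) * [p*12.460242 + (1-p)*21.978336] = 16.753430
  V(2,0) = exp(-r*dt) * [p*0.000000 + (1-p)*0.000000] = 0.000000
  V(2,1) = exp(-r*dt) * [p*0.000000 + (1-p)*5.883186] = 2.777785
  V(2,2) = exp(-r*dt) * [p*5.883186 + (1-p)*16.753430] = 10.920815
  V(1,0) = exp(-r*dt) * [p*0.000000 + (1-p)*2.777785] = 1.311550
  V(1,1) = exp(-r*dt) * [p*2.777785 + (1-p)*10.920815] = 6.577796
  V(0,0) = exp(-r*dt) * [p*1.311550 + (1-p)*6.577796] = 3.776903

Answer: Price = V(0,0) = 3.7769


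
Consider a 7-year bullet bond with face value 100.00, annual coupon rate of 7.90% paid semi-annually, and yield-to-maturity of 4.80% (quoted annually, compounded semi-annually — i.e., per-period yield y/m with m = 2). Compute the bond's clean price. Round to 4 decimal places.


Coupon per period c = face * coupon_rate / m = 3.950000
Periods per year m = 2; per-period yield y/m = 0.024000
Number of cashflows N = 14
Cashflows (t years, CF_t, discount factor 1/(1+y/m)^(m*t), PV):
  t = 0.5000: CF_t = 3.950000, DF = 0.976562, PV = 3.857422
  t = 1.0000: CF_t = 3.950000, DF = 0.953674, PV = 3.767014
  t = 1.5000: CF_t = 3.950000, DF = 0.931323, PV = 3.678724
  t = 2.0000: CF_t = 3.950000, DF = 0.909495, PV = 3.592504
  t = 2.5000: CF_t = 3.950000, DF = 0.888178, PV = 3.508305
  t = 3.0000: CF_t = 3.950000, DF = 0.867362, PV = 3.426079
  t = 3.5000: CF_t = 3.950000, DF = 0.847033, PV = 3.345780
  t = 4.0000: CF_t = 3.950000, DF = 0.827181, PV = 3.267363
  t = 4.5000: CF_t = 3.950000, DF = 0.807794, PV = 3.190785
  t = 5.0000: CF_t = 3.950000, DF = 0.788861, PV = 3.116001
  t = 5.5000: CF_t = 3.950000, DF = 0.770372, PV = 3.042969
  t = 6.0000: CF_t = 3.950000, DF = 0.752316, PV = 2.971650
  t = 6.5000: CF_t = 3.950000, DF = 0.734684, PV = 2.902002
  t = 7.0000: CF_t = 103.950000, DF = 0.717465, PV = 74.580467
Price P = sum_t PV_t = 118.247064

Answer: Price = 118.2471


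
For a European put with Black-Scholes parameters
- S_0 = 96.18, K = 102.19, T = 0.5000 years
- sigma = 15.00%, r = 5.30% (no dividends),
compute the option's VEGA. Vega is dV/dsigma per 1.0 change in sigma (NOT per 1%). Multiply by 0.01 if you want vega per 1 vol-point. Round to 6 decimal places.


d1 = -0.2685816865; d2 = -0.3746477037
phi(d1) = 0.3848096070; exp(-qT) = 1.0000000000; exp(-rT) = 0.9738480438
Vega = S * exp(-qT) * phi(d1) * sqrt(T) = 96.1800 * 1.0000000000 * 0.3848096070 * 0.7071067812 = 26.170721

Answer: Vega = 26.170721


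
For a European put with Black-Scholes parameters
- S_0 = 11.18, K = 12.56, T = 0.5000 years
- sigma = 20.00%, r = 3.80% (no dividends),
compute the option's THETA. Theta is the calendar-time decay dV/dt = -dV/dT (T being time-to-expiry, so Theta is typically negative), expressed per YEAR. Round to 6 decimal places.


Answer: Theta = -0.157647

Derivation:
d1 = -0.6179455185; d2 = -0.7593668748
phi(d1) = 0.3296028398; exp(-qT) = 1.0000000000; exp(-rT) = 0.9811793622
Theta = -S*exp(-qT)*phi(d1)*sigma/(2*sqrt(T)) + r*K*exp(-rT)*N(-d2) - q*S*exp(-qT)*N(-d1)
N(-d1) = 0.7316943738; N(-d2) = 0.7761834384; sqrt(T) = 0.7071067812
Term 1 = -11.1800 * 1.0000000000 * 0.3296028398 * 0.2000 / (2 * 0.7071067812) = -0.5211320054
Term 2 = 0.0380 * 12.5600 * 0.9811793622 * 0.7761834384 = 0.3634845976
Term 3 = 0 (no dividend yield, q = 0)
Theta = -0.5211320054 + (0.3634845976) + (0.0000000000) = -0.157647


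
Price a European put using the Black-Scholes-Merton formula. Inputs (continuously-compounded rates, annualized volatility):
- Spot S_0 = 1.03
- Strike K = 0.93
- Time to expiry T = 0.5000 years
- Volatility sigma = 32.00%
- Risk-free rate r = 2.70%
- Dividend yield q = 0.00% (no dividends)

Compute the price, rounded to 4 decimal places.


d1 = (ln(S/K) + (r - q + 0.5*sigma^2) * T) / (sigma * sqrt(T)) = 0.62415209
d2 = d1 - sigma * sqrt(T) = 0.39787792
exp(-rT) = 0.98659072; exp(-qT) = 1.00000000
P = K * exp(-rT) * N(-d2) - S_0 * exp(-qT) * N(-d1)
N(-d1) = 0.26626386; N(-d2) = 0.34536009
P = 0.9300 * 0.98659072 * 0.34536009 - 1.0300 * 1.00000000 * 0.26626386 = 0.0426

Answer: Price = 0.0426


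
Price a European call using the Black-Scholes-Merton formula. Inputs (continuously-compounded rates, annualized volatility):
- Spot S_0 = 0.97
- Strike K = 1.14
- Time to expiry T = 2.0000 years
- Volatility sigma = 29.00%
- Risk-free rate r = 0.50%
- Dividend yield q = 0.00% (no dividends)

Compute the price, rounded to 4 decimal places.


Answer: Price = 0.1025

Derivation:
d1 = (ln(S/K) + (r - q + 0.5*sigma^2) * T) / (sigma * sqrt(T)) = -0.16431082
d2 = d1 - sigma * sqrt(T) = -0.57443275
exp(-rT) = 0.99004983; exp(-qT) = 1.00000000
C = S_0 * exp(-qT) * N(d1) - K * exp(-rT) * N(d2)
N(d1) = 0.43474323; N(d2) = 0.28283750
C = 0.9700 * 1.00000000 * 0.43474323 - 1.1400 * 0.99004983 * 0.28283750 = 0.1025


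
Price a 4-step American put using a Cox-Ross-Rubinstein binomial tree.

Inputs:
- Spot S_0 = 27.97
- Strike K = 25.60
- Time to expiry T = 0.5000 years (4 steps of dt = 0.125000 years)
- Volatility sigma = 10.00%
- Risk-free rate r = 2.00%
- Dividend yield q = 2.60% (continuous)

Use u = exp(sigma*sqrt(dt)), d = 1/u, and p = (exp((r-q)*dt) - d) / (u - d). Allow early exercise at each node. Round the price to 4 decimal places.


dt = T/N = 0.125000
u = exp(sigma*sqrt(dt)) = 1.035988; d = 1/u = 0.965262
p = (exp((r-q)*dt) - d) / (u - d) = 0.480562
Discount per step: exp(-r*dt) = 0.997503
Stock lattice S(k, i) with i counting down-moves:
  k=0: S(0,0) = 27.9700
  k=1: S(1,0) = 28.9766; S(1,1) = 26.9984
  k=2: S(2,0) = 30.0194; S(2,1) = 27.9700; S(2,2) = 26.0605
  k=3: S(3,0) = 31.0997; S(3,1) = 28.9766; S(3,2) = 26.9984; S(3,3) = 25.1552
  k=4: S(4,0) = 32.2189; S(4,1) = 30.0194; S(4,2) = 27.9700; S(4,3) = 26.0605; S(4,4) = 24.2814
Terminal payoffs V(N, i) = max(K - S_T, 0):
  V(4,0) = 0.000000; V(4,1) = 0.000000; V(4,2) = 0.000000; V(4,3) = 0.000000; V(4,4) = 1.318587
Backward induction: V(k, i) = exp(-r*dt) * [p * V(k+1, i) + (1-p) * V(k+1, i+1)]; then take max(V_cont, immediate exercise) for American.
  V(3,0) = exp(-r*dt) * [p*0.000000 + (1-p)*0.000000] = 0.000000; exercise = 0.000000; V(3,0) = max -> 0.000000
  V(3,1) = exp(-r*dt) * [p*0.000000 + (1-p)*0.000000] = 0.000000; exercise = 0.000000; V(3,1) = max -> 0.000000
  V(3,2) = exp(-r*dt) * [p*0.000000 + (1-p)*0.000000] = 0.000000; exercise = 0.000000; V(3,2) = max -> 0.000000
  V(3,3) = exp(-r*dt) * [p*0.000000 + (1-p)*1.318587] = 0.683215; exercise = 0.444753; V(3,3) = max -> 0.683215
  V(2,0) = exp(-r*dt) * [p*0.000000 + (1-p)*0.000000] = 0.000000; exercise = 0.000000; V(2,0) = max -> 0.000000
  V(2,1) = exp(-r*dt) * [p*0.000000 + (1-p)*0.000000] = 0.000000; exercise = 0.000000; V(2,1) = max -> 0.000000
  V(2,2) = exp(-r*dt) * [p*0.000000 + (1-p)*0.683215] = 0.354002; exercise = 0.000000; V(2,2) = max -> 0.354002
  V(1,0) = exp(-r*dt) * [p*0.000000 + (1-p)*0.000000] = 0.000000; exercise = 0.000000; V(1,0) = max -> 0.000000
  V(1,1) = exp(-r*dt) * [p*0.000000 + (1-p)*0.354002] = 0.183423; exercise = 0.000000; V(1,1) = max -> 0.183423
  V(0,0) = exp(-r*dt) * [p*0.000000 + (1-p)*0.183423] = 0.095039; exercise = 0.000000; V(0,0) = max -> 0.095039

Answer: Price = V(0,0) = 0.0950


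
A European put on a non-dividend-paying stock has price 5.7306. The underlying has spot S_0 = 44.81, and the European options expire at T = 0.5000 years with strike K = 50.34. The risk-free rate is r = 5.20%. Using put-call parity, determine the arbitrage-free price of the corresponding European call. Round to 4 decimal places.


Answer: Call price = 1.4926

Derivation:
Put-call parity: C - P = S_0 * exp(-qT) - K * exp(-rT).
S_0 * exp(-qT) = 44.8100 * 1.00000000 = 44.81000000
K * exp(-rT) = 50.3400 * 0.97433509 = 49.04802841
C = P + S*exp(-qT) - K*exp(-rT)
C = 5.7306 + 44.81000000 - 49.04802841 = 1.4926


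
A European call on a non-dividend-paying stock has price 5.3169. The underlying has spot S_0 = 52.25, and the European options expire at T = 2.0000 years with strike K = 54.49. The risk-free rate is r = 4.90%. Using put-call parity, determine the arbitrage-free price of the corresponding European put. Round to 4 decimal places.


Put-call parity: C - P = S_0 * exp(-qT) - K * exp(-rT).
S_0 * exp(-qT) = 52.2500 * 1.00000000 = 52.25000000
K * exp(-rT) = 54.4900 * 0.90664890 = 49.40329877
P = C - S*exp(-qT) + K*exp(-rT)
P = 5.3169 - 52.25000000 + 49.40329877 = 2.4702

Answer: Put price = 2.4702


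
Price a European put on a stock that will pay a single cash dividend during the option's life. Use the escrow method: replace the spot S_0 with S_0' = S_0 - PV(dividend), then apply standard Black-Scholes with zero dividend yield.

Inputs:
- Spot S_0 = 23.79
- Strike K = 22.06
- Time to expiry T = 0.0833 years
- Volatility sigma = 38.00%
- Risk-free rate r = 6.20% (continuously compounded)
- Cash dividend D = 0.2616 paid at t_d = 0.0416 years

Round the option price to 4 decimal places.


PV(D) = D * exp(-r * t_d) = 0.2616 * 0.99742412 = 0.26092615
S_0' = S_0 - PV(D) = 23.7900 - 0.26092615 = 23.52907385
d1 = (ln(S_0'/K) + (r + sigma^2/2)*T) / (sigma*sqrt(T)) = 0.68976482
d2 = d1 - sigma*sqrt(T) = 0.58009021
exp(-rT) = 0.99484871
N(-d1) = 0.24517105; N(-d2) = 0.28092689
P = K * exp(-rT) * N(-d2) - S_0' * N(-d1) = 22.0600 * 0.99484871 * 0.28092689 - 23.52907385 * 0.24517105 = 0.3967

Answer: Price = 0.3967


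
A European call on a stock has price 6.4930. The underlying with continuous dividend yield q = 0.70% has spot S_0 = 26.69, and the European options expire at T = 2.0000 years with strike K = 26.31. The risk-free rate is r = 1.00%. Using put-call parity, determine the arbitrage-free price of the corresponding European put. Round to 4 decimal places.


Put-call parity: C - P = S_0 * exp(-qT) - K * exp(-rT).
S_0 * exp(-qT) = 26.6900 * 0.98609754 = 26.31894346
K * exp(-rT) = 26.3100 * 0.98019867 = 25.78902709
P = C - S*exp(-qT) + K*exp(-rT)
P = 6.4930 - 26.31894346 + 25.78902709 = 5.9631

Answer: Put price = 5.9631


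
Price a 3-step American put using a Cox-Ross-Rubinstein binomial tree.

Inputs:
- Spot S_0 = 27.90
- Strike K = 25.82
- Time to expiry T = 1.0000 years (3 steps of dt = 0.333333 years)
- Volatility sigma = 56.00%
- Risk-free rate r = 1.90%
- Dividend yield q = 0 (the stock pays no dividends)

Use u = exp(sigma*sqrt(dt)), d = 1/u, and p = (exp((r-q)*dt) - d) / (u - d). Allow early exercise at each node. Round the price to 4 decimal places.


Answer: Price = V(0,0) = 5.1446

Derivation:
dt = T/N = 0.333333
u = exp(sigma*sqrt(dt)) = 1.381702; d = 1/u = 0.723745
p = (exp((r-q)*dt) - d) / (u - d) = 0.429524
Discount per step: exp(-r*dt) = 0.993687
Stock lattice S(k, i) with i counting down-moves:
  k=0: S(0,0) = 27.9000
  k=1: S(1,0) = 38.5495; S(1,1) = 20.1925
  k=2: S(2,0) = 53.2639; S(2,1) = 27.9000; S(2,2) = 14.6142
  k=3: S(3,0) = 73.5949; S(3,1) = 38.5495; S(3,2) = 20.1925; S(3,3) = 10.5770
Terminal payoffs V(N, i) = max(K - S_T, 0):
  V(3,0) = 0.000000; V(3,1) = 0.000000; V(3,2) = 5.627514; V(3,3) = 15.243038
Backward induction: V(k, i) = exp(-r*dt) * [p * V(k+1, i) + (1-p) * V(k+1, i+1)]; then take max(V_cont, immediate exercise) for American.
  V(2,0) = exp(-r*dt) * [p*0.000000 + (1-p)*0.000000] = 0.000000; exercise = 0.000000; V(2,0) = max -> 0.000000
  V(2,1) = exp(-r*dt) * [p*0.000000 + (1-p)*5.627514] = 3.190093; exercise = 0.000000; V(2,1) = max -> 3.190093
  V(2,2) = exp(-r*dt) * [p*5.627514 + (1-p)*15.243038] = 11.042779; exercise = 11.205789; V(2,2) = max -> 11.205789
  V(1,0) = exp(-r*dt) * [p*0.000000 + (1-p)*3.190093] = 1.808382; exercise = 0.000000; V(1,0) = max -> 1.808382
  V(1,1) = exp(-r*dt) * [p*3.190093 + (1-p)*11.205789] = 7.713845; exercise = 5.627514; V(1,1) = max -> 7.713845
  V(0,0) = exp(-r*dt) * [p*1.808382 + (1-p)*7.713845] = 5.144621; exercise = 0.000000; V(0,0) = max -> 5.144621


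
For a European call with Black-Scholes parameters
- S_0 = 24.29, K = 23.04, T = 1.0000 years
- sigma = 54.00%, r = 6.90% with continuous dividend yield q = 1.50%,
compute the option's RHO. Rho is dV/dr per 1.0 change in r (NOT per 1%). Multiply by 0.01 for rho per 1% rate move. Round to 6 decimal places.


Answer: Rho = 10.133403

Derivation:
d1 = 0.4678387170; d2 = -0.0721612830
phi(d1) = 0.3575875450; exp(-qT) = 0.9851119396; exp(-rT) = 0.9333266801
N(d2) = 0.4712367783
Rho = K*T*exp(-rT)*N(d2) = 23.0400 * 1.0000 * 0.9333266801 * 0.4712367783 = 10.133403


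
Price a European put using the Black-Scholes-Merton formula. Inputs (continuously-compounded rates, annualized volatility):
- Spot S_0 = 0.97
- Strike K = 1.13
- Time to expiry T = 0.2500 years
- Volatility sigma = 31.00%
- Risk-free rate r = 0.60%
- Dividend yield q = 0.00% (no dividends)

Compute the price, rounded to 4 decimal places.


Answer: Price = 0.1724

Derivation:
d1 = (ln(S/K) + (r - q + 0.5*sigma^2) * T) / (sigma * sqrt(T)) = -0.89783445
d2 = d1 - sigma * sqrt(T) = -1.05283445
exp(-rT) = 0.99850112; exp(-qT) = 1.00000000
P = K * exp(-rT) * N(-d2) - S_0 * exp(-qT) * N(-d1)
N(-d1) = 0.81536309; N(-d2) = 0.85379156
P = 1.1300 * 0.99850112 * 0.85379156 - 0.9700 * 1.00000000 * 0.81536309 = 0.1724


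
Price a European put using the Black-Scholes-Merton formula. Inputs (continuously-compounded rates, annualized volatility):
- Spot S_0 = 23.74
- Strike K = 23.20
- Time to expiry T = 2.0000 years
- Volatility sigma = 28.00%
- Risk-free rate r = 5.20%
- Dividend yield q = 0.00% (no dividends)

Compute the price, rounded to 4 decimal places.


Answer: Price = 2.2640

Derivation:
d1 = (ln(S/K) + (r - q + 0.5*sigma^2) * T) / (sigma * sqrt(T)) = 0.51873634
d2 = d1 - sigma * sqrt(T) = 0.12275654
exp(-rT) = 0.90122530; exp(-qT) = 1.00000000
P = K * exp(-rT) * N(-d2) - S_0 * exp(-qT) * N(-d1)
N(-d1) = 0.30197231; N(-d2) = 0.45114994
P = 23.2000 * 0.90122530 * 0.45114994 - 23.7400 * 1.00000000 * 0.30197231 = 2.2640


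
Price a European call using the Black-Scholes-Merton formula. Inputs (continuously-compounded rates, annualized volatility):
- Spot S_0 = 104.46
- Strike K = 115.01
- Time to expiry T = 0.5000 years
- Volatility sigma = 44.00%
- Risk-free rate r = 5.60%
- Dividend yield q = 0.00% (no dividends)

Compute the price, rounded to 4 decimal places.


d1 = (ln(S/K) + (r - q + 0.5*sigma^2) * T) / (sigma * sqrt(T)) = -0.06368737
d2 = d1 - sigma * sqrt(T) = -0.37481435
exp(-rT) = 0.97238837; exp(-qT) = 1.00000000
C = S_0 * exp(-qT) * N(d1) - K * exp(-rT) * N(d2)
N(d1) = 0.47460958; N(d2) = 0.35389927
C = 104.4600 * 1.00000000 * 0.47460958 - 115.0100 * 0.97238837 * 0.35389927 = 9.9996

Answer: Price = 9.9996


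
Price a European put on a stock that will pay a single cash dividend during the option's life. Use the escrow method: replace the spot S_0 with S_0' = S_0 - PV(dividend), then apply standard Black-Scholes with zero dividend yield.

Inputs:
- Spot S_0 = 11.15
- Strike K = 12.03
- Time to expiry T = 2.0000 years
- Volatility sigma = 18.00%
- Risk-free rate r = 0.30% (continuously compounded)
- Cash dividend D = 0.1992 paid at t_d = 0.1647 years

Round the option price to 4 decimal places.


Answer: Price = 1.7319

Derivation:
PV(D) = D * exp(-r * t_d) = 0.1992 * 0.99950602 = 0.19910160
S_0' = S_0 - PV(D) = 11.1500 - 0.19910160 = 10.95089840
d1 = (ln(S_0'/K) + (r + sigma^2/2)*T) / (sigma*sqrt(T)) = -0.21834684
d2 = d1 - sigma*sqrt(T) = -0.47290528
exp(-rT) = 0.99401796
N(-d1) = 0.58642056; N(-d2) = 0.68185962
P = K * exp(-rT) * N(-d2) - S_0' * N(-d1) = 12.0300 * 0.99401796 * 0.68185962 - 10.95089840 * 0.58642056 = 1.7319


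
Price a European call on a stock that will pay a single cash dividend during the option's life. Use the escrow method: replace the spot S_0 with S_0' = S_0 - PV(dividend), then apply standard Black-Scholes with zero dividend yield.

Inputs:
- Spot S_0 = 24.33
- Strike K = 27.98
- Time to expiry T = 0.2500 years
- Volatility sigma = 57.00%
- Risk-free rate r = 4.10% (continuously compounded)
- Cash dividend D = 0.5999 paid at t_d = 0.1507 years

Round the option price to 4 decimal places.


Answer: Price = 1.3467

Derivation:
PV(D) = D * exp(-r * t_d) = 0.5999 * 0.99384035 = 0.59620483
S_0' = S_0 - PV(D) = 24.3300 - 0.59620483 = 23.73379517
d1 = (ln(S_0'/K) + (r + sigma^2/2)*T) / (sigma*sqrt(T)) = -0.39904379
d2 = d1 - sigma*sqrt(T) = -0.68404379
exp(-rT) = 0.98980235
N(d1) = 0.34493047; N(d2) = 0.24697376
C = S_0' * N(d1) - K * exp(-rT) * N(d2) = 23.73379517 * 0.34493047 - 27.9800 * 0.98980235 * 0.24697376 = 1.3467


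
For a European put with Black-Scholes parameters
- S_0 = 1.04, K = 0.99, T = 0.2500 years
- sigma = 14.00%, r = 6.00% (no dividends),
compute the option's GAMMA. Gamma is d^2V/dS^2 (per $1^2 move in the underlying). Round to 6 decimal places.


d1 = 0.9531578430; d2 = 0.8831578430
phi(d1) = 0.2532967709; exp(-qT) = 1.0000000000; exp(-rT) = 0.9851119396
Gamma = exp(-qT) * phi(d1) / (S * sigma * sqrt(T)) = 1.0000000000 * 0.2532967709 / (1.0400 * 0.1400 * 0.5000000000) = 3.479351

Answer: Gamma = 3.479351


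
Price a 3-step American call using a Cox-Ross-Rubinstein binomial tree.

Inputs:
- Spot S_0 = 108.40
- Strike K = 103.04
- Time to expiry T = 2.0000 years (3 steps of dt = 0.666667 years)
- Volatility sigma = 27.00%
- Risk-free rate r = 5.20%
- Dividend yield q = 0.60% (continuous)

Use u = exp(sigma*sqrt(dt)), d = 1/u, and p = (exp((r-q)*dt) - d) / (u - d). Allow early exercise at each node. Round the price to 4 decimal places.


Answer: Price = V(0,0) = 24.3479

Derivation:
dt = T/N = 0.666667
u = exp(sigma*sqrt(dt)) = 1.246643; d = 1/u = 0.802154
p = (exp((r-q)*dt) - d) / (u - d) = 0.515171
Discount per step: exp(-r*dt) = 0.965927
Stock lattice S(k, i) with i counting down-moves:
  k=0: S(0,0) = 108.4000
  k=1: S(1,0) = 135.1361; S(1,1) = 86.9535
  k=2: S(2,0) = 168.4664; S(2,1) = 108.4000; S(2,2) = 69.7502
  k=3: S(3,0) = 210.0174; S(3,1) = 135.1361; S(3,2) = 86.9535; S(3,3) = 55.9504
Terminal payoffs V(N, i) = max(S_T - K, 0):
  V(3,0) = 106.977386; V(3,1) = 32.096066; V(3,2) = 0.000000; V(3,3) = 0.000000
Backward induction: V(k, i) = exp(-r*dt) * [p * V(k+1, i) + (1-p) * V(k+1, i+1)]; then take max(V_cont, immediate exercise) for American.
  V(2,0) = exp(-r*dt) * [p*106.977386 + (1-p)*32.096066] = 68.264714; exercise = 65.426386; V(2,0) = max -> 68.264714
  V(2,1) = exp(-r*dt) * [p*32.096066 + (1-p)*0.000000] = 15.971560; exercise = 5.360000; V(2,1) = max -> 15.971560
  V(2,2) = exp(-r*dt) * [p*0.000000 + (1-p)*0.000000] = 0.000000; exercise = 0.000000; V(2,2) = max -> 0.000000
  V(1,0) = exp(-r*dt) * [p*68.264714 + (1-p)*15.971560] = 41.449349; exercise = 32.096066; V(1,0) = max -> 41.449349
  V(1,1) = exp(-r*dt) * [p*15.971560 + (1-p)*0.000000] = 7.947726; exercise = 0.000000; V(1,1) = max -> 7.947726
  V(0,0) = exp(-r*dt) * [p*41.449349 + (1-p)*7.947726] = 24.347915; exercise = 5.360000; V(0,0) = max -> 24.347915


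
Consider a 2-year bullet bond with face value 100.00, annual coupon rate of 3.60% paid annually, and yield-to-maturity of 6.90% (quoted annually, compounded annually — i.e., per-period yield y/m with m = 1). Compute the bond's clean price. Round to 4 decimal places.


Answer: Price = 94.0253

Derivation:
Coupon per period c = face * coupon_rate / m = 3.600000
Periods per year m = 1; per-period yield y/m = 0.069000
Number of cashflows N = 2
Cashflows (t years, CF_t, discount factor 1/(1+y/m)^(m*t), PV):
  t = 1.0000: CF_t = 3.600000, DF = 0.935454, PV = 3.367633
  t = 2.0000: CF_t = 103.600000, DF = 0.875074, PV = 90.657627
Price P = sum_t PV_t = 94.025260


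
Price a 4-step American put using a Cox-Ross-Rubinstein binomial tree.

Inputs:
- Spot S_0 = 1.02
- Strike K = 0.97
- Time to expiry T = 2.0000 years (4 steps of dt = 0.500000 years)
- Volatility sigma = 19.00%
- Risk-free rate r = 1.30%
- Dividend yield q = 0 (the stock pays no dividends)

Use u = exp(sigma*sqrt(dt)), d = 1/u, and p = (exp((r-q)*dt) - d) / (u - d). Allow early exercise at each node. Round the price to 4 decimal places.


Answer: Price = V(0,0) = 0.0734

Derivation:
dt = T/N = 0.500000
u = exp(sigma*sqrt(dt)) = 1.143793; d = 1/u = 0.874284
p = (exp((r-q)*dt) - d) / (u - d) = 0.490659
Discount per step: exp(-r*dt) = 0.993521
Stock lattice S(k, i) with i counting down-moves:
  k=0: S(0,0) = 1.0200
  k=1: S(1,0) = 1.1667; S(1,1) = 0.8918
  k=2: S(2,0) = 1.3344; S(2,1) = 1.0200; S(2,2) = 0.7797
  k=3: S(3,0) = 1.5263; S(3,1) = 1.1667; S(3,2) = 0.8918; S(3,3) = 0.6816
  k=4: S(4,0) = 1.7458; S(4,1) = 1.3344; S(4,2) = 1.0200; S(4,3) = 0.7797; S(4,4) = 0.5959
Terminal payoffs V(N, i) = max(K - S_T, 0):
  V(4,0) = 0.000000; V(4,1) = 0.000000; V(4,2) = 0.000000; V(4,3) = 0.190340; V(4,4) = 0.374050
Backward induction: V(k, i) = exp(-r*dt) * [p * V(k+1, i) + (1-p) * V(k+1, i+1)]; then take max(V_cont, immediate exercise) for American.
  V(3,0) = exp(-r*dt) * [p*0.000000 + (1-p)*0.000000] = 0.000000; exercise = 0.000000; V(3,0) = max -> 0.000000
  V(3,1) = exp(-r*dt) * [p*0.000000 + (1-p)*0.000000] = 0.000000; exercise = 0.000000; V(3,1) = max -> 0.000000
  V(3,2) = exp(-r*dt) * [p*0.000000 + (1-p)*0.190340] = 0.096320; exercise = 0.078231; V(3,2) = max -> 0.096320
  V(3,3) = exp(-r*dt) * [p*0.190340 + (1-p)*0.374050] = 0.282072; exercise = 0.288356; V(3,3) = max -> 0.288356
  V(2,0) = exp(-r*dt) * [p*0.000000 + (1-p)*0.000000] = 0.000000; exercise = 0.000000; V(2,0) = max -> 0.000000
  V(2,1) = exp(-r*dt) * [p*0.000000 + (1-p)*0.096320] = 0.048742; exercise = 0.000000; V(2,1) = max -> 0.048742
  V(2,2) = exp(-r*dt) * [p*0.096320 + (1-p)*0.288356] = 0.192874; exercise = 0.190340; V(2,2) = max -> 0.192874
  V(1,0) = exp(-r*dt) * [p*0.000000 + (1-p)*0.048742] = 0.024665; exercise = 0.000000; V(1,0) = max -> 0.024665
  V(1,1) = exp(-r*dt) * [p*0.048742 + (1-p)*0.192874] = 0.121363; exercise = 0.078231; V(1,1) = max -> 0.121363
  V(0,0) = exp(-r*dt) * [p*0.024665 + (1-p)*0.121363] = 0.073438; exercise = 0.000000; V(0,0) = max -> 0.073438


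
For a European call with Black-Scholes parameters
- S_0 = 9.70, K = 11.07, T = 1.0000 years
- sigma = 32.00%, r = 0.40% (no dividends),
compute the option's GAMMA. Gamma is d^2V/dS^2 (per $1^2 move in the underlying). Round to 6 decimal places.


Answer: Gamma = 0.124866

Derivation:
d1 = -0.2403526913; d2 = -0.5603526913
phi(d1) = 0.3875837822; exp(-qT) = 1.0000000000; exp(-rT) = 0.9960079893
Gamma = exp(-qT) * phi(d1) / (S * sigma * sqrt(T)) = 1.0000000000 * 0.3875837822 / (9.7000 * 0.3200 * 1.0000000000) = 0.124866


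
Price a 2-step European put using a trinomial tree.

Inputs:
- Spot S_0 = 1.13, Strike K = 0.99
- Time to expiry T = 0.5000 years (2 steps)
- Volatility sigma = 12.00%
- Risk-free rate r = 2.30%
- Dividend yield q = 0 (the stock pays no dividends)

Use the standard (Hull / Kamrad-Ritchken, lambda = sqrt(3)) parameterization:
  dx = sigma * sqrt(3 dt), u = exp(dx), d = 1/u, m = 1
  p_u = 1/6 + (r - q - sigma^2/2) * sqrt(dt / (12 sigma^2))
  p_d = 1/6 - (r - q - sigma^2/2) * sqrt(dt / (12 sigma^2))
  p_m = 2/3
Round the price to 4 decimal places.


dt = T/N = 0.250000; dx = sigma*sqrt(3*dt) = 0.103923
u = exp(dx) = 1.109515; d = 1/u = 0.901295
p_u = 0.185671, p_m = 0.666667, p_d = 0.147662
Discount per step: exp(-r*dt) = 0.994266
Stock lattice S(k, j) with j the centered position index:
  k=0: S(0,+0) = 1.1300
  k=1: S(1,-1) = 1.0185; S(1,+0) = 1.1300; S(1,+1) = 1.2538
  k=2: S(2,-2) = 0.9179; S(2,-1) = 1.0185; S(2,+0) = 1.1300; S(2,+1) = 1.2538; S(2,+2) = 1.3911
Terminal payoffs V(N, j) = max(K - S_T, 0):
  V(2,-2) = 0.072065; V(2,-1) = 0.000000; V(2,+0) = 0.000000; V(2,+1) = 0.000000; V(2,+2) = 0.000000
Backward induction: V(k, j) = exp(-r*dt) * [p_u * V(k+1, j+1) + p_m * V(k+1, j) + p_d * V(k+1, j-1)]
  V(1,-1) = exp(-r*dt) * [p_u*0.000000 + p_m*0.000000 + p_d*0.072065] = 0.010580
  V(1,+0) = exp(-r*dt) * [p_u*0.000000 + p_m*0.000000 + p_d*0.000000] = 0.000000
  V(1,+1) = exp(-r*dt) * [p_u*0.000000 + p_m*0.000000 + p_d*0.000000] = 0.000000
  V(0,+0) = exp(-r*dt) * [p_u*0.000000 + p_m*0.000000 + p_d*0.010580] = 0.001553

Answer: Price = V(0,0) = 0.0016


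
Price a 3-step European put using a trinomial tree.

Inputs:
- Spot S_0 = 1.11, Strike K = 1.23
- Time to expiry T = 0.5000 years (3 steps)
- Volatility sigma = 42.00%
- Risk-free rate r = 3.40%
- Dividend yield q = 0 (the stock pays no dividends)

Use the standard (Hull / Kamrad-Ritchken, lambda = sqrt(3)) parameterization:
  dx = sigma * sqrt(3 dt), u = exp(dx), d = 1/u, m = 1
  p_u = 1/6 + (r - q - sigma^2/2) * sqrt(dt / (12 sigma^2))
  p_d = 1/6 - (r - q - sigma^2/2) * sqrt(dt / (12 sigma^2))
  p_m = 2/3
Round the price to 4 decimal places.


dt = T/N = 0.166667; dx = sigma*sqrt(3*dt) = 0.296985
u = exp(dx) = 1.345795; d = 1/u = 0.743055
p_u = 0.151458, p_m = 0.666667, p_d = 0.181875
Discount per step: exp(-r*dt) = 0.994349
Stock lattice S(k, j) with j the centered position index:
  k=0: S(0,+0) = 1.1100
  k=1: S(1,-1) = 0.8248; S(1,+0) = 1.1100; S(1,+1) = 1.4938
  k=2: S(2,-2) = 0.6129; S(2,-1) = 0.8248; S(2,+0) = 1.1100; S(2,+1) = 1.4938; S(2,+2) = 2.0104
  k=3: S(3,-3) = 0.4554; S(3,-2) = 0.6129; S(3,-1) = 0.8248; S(3,+0) = 1.1100; S(3,+1) = 1.4938; S(3,+2) = 2.0104; S(3,+3) = 2.7056
Terminal payoffs V(N, j) = max(K - S_T, 0):
  V(3,-3) = 0.774607; V(3,-2) = 0.617134; V(3,-1) = 0.405209; V(3,+0) = 0.120000; V(3,+1) = 0.000000; V(3,+2) = 0.000000; V(3,+3) = 0.000000
Backward induction: V(k, j) = exp(-r*dt) * [p_u * V(k+1, j+1) + p_m * V(k+1, j) + p_d * V(k+1, j-1)]
  V(2,-2) = exp(-r*dt) * [p_u*0.405209 + p_m*0.617134 + p_d*0.774607] = 0.610209
  V(2,-1) = exp(-r*dt) * [p_u*0.120000 + p_m*0.405209 + p_d*0.617134] = 0.398292
  V(2,+0) = exp(-r*dt) * [p_u*0.000000 + p_m*0.120000 + p_d*0.405209] = 0.152829
  V(2,+1) = exp(-r*dt) * [p_u*0.000000 + p_m*0.000000 + p_d*0.120000] = 0.021702
  V(2,+2) = exp(-r*dt) * [p_u*0.000000 + p_m*0.000000 + p_d*0.000000] = 0.000000
  V(1,-1) = exp(-r*dt) * [p_u*0.152829 + p_m*0.398292 + p_d*0.610209] = 0.397399
  V(1,+0) = exp(-r*dt) * [p_u*0.021702 + p_m*0.152829 + p_d*0.398292] = 0.176609
  V(1,+1) = exp(-r*dt) * [p_u*0.000000 + p_m*0.021702 + p_d*0.152829] = 0.042025
  V(0,+0) = exp(-r*dt) * [p_u*0.042025 + p_m*0.176609 + p_d*0.397399] = 0.195271

Answer: Price = V(0,0) = 0.1953


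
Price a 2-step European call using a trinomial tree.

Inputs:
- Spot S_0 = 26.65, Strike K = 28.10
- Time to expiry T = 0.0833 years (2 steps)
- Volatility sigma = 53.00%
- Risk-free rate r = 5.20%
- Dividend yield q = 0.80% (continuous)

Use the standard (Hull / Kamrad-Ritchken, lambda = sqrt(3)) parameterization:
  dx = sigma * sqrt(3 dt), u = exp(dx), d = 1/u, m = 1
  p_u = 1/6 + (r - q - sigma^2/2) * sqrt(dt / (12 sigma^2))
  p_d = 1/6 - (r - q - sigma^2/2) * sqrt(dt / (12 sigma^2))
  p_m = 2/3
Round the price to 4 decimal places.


Answer: Price = V(0,0) = 1.0948

Derivation:
dt = T/N = 0.041650; dx = sigma*sqrt(3*dt) = 0.187346
u = exp(dx) = 1.206044; d = 1/u = 0.829157
p_u = 0.155945, p_m = 0.666667, p_d = 0.177388
Discount per step: exp(-r*dt) = 0.997837
Stock lattice S(k, j) with j the centered position index:
  k=0: S(0,+0) = 26.6500
  k=1: S(1,-1) = 22.0970; S(1,+0) = 26.6500; S(1,+1) = 32.1411
  k=2: S(2,-2) = 18.3219; S(2,-1) = 22.0970; S(2,+0) = 26.6500; S(2,+1) = 32.1411; S(2,+2) = 38.7636
Terminal payoffs V(N, j) = max(S_T - K, 0):
  V(2,-2) = 0.000000; V(2,-1) = 0.000000; V(2,+0) = 0.000000; V(2,+1) = 4.041080; V(2,+2) = 10.663566
Backward induction: V(k, j) = exp(-r*dt) * [p_u * V(k+1, j+1) + p_m * V(k+1, j) + p_d * V(k+1, j-1)]
  V(1,-1) = exp(-r*dt) * [p_u*0.000000 + p_m*0.000000 + p_d*0.000000] = 0.000000
  V(1,+0) = exp(-r*dt) * [p_u*4.041080 + p_m*0.000000 + p_d*0.000000] = 0.628825
  V(1,+1) = exp(-r*dt) * [p_u*10.663566 + p_m*4.041080 + p_d*0.000000] = 4.347562
  V(0,+0) = exp(-r*dt) * [p_u*4.347562 + p_m*0.628825 + p_d*0.000000] = 1.094825


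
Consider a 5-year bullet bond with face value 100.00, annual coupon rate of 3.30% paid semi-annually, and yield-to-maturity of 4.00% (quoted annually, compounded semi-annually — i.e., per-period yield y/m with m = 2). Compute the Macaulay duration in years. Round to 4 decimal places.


Coupon per period c = face * coupon_rate / m = 1.650000
Periods per year m = 2; per-period yield y/m = 0.020000
Number of cashflows N = 10
Cashflows (t years, CF_t, discount factor 1/(1+y/m)^(m*t), PV):
  t = 0.5000: CF_t = 1.650000, DF = 0.980392, PV = 1.617647
  t = 1.0000: CF_t = 1.650000, DF = 0.961169, PV = 1.585928
  t = 1.5000: CF_t = 1.650000, DF = 0.942322, PV = 1.554832
  t = 2.0000: CF_t = 1.650000, DF = 0.923845, PV = 1.524345
  t = 2.5000: CF_t = 1.650000, DF = 0.905731, PV = 1.494456
  t = 3.0000: CF_t = 1.650000, DF = 0.887971, PV = 1.465153
  t = 3.5000: CF_t = 1.650000, DF = 0.870560, PV = 1.436424
  t = 4.0000: CF_t = 1.650000, DF = 0.853490, PV = 1.408259
  t = 4.5000: CF_t = 1.650000, DF = 0.836755, PV = 1.380646
  t = 5.0000: CF_t = 101.650000, DF = 0.820348, PV = 83.388405
Price P = sum_t PV_t = 96.856095
Macaulay numerator sum_t t * PV_t:
  t * PV_t at t = 0.5000: 0.808824
  t * PV_t at t = 1.0000: 1.585928
  t * PV_t at t = 1.5000: 2.332248
  t * PV_t at t = 2.0000: 3.048690
  t * PV_t at t = 2.5000: 3.736140
  t * PV_t at t = 3.0000: 4.395458
  t * PV_t at t = 3.5000: 5.027485
  t * PV_t at t = 4.0000: 5.633036
  t * PV_t at t = 4.5000: 6.212908
  t * PV_t at t = 5.0000: 416.942023
Macaulay duration D = (sum_t t * PV_t) / P = 449.722740 / 96.856095 = 4.643205

Answer: Macaulay duration = 4.6432 years


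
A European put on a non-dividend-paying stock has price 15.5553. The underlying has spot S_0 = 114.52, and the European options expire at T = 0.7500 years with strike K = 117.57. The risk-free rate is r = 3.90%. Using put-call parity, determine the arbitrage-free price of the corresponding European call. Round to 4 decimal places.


Answer: Call price = 15.8944

Derivation:
Put-call parity: C - P = S_0 * exp(-qT) - K * exp(-rT).
S_0 * exp(-qT) = 114.5200 * 1.00000000 = 114.52000000
K * exp(-rT) = 117.5700 * 0.97117364 = 114.18088494
C = P + S*exp(-qT) - K*exp(-rT)
C = 15.5553 + 114.52000000 - 114.18088494 = 15.8944


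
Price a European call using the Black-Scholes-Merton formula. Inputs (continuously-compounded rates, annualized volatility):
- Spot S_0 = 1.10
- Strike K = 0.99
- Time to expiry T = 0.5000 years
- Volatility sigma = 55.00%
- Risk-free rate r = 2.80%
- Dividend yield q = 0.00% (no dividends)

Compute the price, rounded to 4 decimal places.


Answer: Price = 0.2293

Derivation:
d1 = (ln(S/K) + (r - q + 0.5*sigma^2) * T) / (sigma * sqrt(T)) = 0.50136575
d2 = d1 - sigma * sqrt(T) = 0.11245702
exp(-rT) = 0.98609754; exp(-qT) = 1.00000000
C = S_0 * exp(-qT) * N(d1) - K * exp(-rT) * N(d2)
N(d1) = 0.69194313; N(d2) = 0.54476948
C = 1.1000 * 1.00000000 * 0.69194313 - 0.9900 * 0.98609754 * 0.54476948 = 0.2293


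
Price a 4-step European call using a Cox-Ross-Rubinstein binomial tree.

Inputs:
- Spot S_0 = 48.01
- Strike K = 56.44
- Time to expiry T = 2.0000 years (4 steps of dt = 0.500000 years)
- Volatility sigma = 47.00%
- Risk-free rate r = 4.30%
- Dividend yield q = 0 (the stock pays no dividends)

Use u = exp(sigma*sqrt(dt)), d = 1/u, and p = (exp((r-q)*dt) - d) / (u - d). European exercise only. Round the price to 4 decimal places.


Answer: Price = V(0,0) = 11.4706

Derivation:
dt = T/N = 0.500000
u = exp(sigma*sqrt(dt)) = 1.394227; d = 1/u = 0.717243
p = (exp((r-q)*dt) - d) / (u - d) = 0.449774
Discount per step: exp(-r*dt) = 0.978729
Stock lattice S(k, i) with i counting down-moves:
  k=0: S(0,0) = 48.0100
  k=1: S(1,0) = 66.9368; S(1,1) = 34.4349
  k=2: S(2,0) = 93.3252; S(2,1) = 48.0100; S(2,2) = 24.6982
  k=3: S(3,0) = 130.1165; S(3,1) = 66.9368; S(3,2) = 34.4349; S(3,3) = 17.7146
  k=4: S(4,0) = 181.4119; S(4,1) = 93.3252; S(4,2) = 48.0100; S(4,3) = 24.6982; S(4,4) = 12.7057
Terminal payoffs V(N, i) = max(S_T - K, 0):
  V(4,0) = 124.971888; V(4,1) = 36.885156; V(4,2) = 0.000000; V(4,3) = 0.000000; V(4,4) = 0.000000
Backward induction: V(k, i) = exp(-r*dt) * [p * V(k+1, i) + (1-p) * V(k+1, i+1)].
  V(3,0) = exp(-r*dt) * [p*124.971888 + (1-p)*36.885156] = 74.876967
  V(3,1) = exp(-r*dt) * [p*36.885156 + (1-p)*0.000000] = 16.237096
  V(3,2) = exp(-r*dt) * [p*0.000000 + (1-p)*0.000000] = 0.000000
  V(3,3) = exp(-r*dt) * [p*0.000000 + (1-p)*0.000000] = 0.000000
  V(2,0) = exp(-r*dt) * [p*74.876967 + (1-p)*16.237096] = 41.705394
  V(2,1) = exp(-r*dt) * [p*16.237096 + (1-p)*0.000000] = 7.147680
  V(2,2) = exp(-r*dt) * [p*0.000000 + (1-p)*0.000000] = 0.000000
  V(1,0) = exp(-r*dt) * [p*41.705394 + (1-p)*7.147680] = 22.208185
  V(1,1) = exp(-r*dt) * [p*7.147680 + (1-p)*0.000000] = 3.146457
  V(0,0) = exp(-r*dt) * [p*22.208185 + (1-p)*3.146457] = 11.470632


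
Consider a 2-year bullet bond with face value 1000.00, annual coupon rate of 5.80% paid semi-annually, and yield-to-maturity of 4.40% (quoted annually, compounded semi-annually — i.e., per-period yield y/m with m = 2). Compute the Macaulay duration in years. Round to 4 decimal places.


Answer: Macaulay duration = 1.9183 years

Derivation:
Coupon per period c = face * coupon_rate / m = 29.000000
Periods per year m = 2; per-period yield y/m = 0.022000
Number of cashflows N = 4
Cashflows (t years, CF_t, discount factor 1/(1+y/m)^(m*t), PV):
  t = 0.5000: CF_t = 29.000000, DF = 0.978474, PV = 28.375734
  t = 1.0000: CF_t = 29.000000, DF = 0.957411, PV = 27.764906
  t = 1.5000: CF_t = 29.000000, DF = 0.936801, PV = 27.167227
  t = 2.0000: CF_t = 1029.000000, DF = 0.916635, PV = 943.217373
Price P = sum_t PV_t = 1026.525240
Macaulay numerator sum_t t * PV_t:
  t * PV_t at t = 0.5000: 14.187867
  t * PV_t at t = 1.0000: 27.764906
  t * PV_t at t = 1.5000: 40.750840
  t * PV_t at t = 2.0000: 1886.434747
Macaulay duration D = (sum_t t * PV_t) / P = 1969.138360 / 1026.525240 = 1.918256


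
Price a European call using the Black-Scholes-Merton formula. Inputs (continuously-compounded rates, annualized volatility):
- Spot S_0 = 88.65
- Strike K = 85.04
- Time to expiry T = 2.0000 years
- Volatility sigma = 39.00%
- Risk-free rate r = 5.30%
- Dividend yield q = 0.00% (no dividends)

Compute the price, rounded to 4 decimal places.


Answer: Price = 24.6426

Derivation:
d1 = (ln(S/K) + (r - q + 0.5*sigma^2) * T) / (sigma * sqrt(T)) = 0.54333777
d2 = d1 - sigma * sqrt(T) = -0.00820552
exp(-rT) = 0.89942465; exp(-qT) = 1.00000000
C = S_0 * exp(-qT) * N(d1) - K * exp(-rT) * N(d2)
N(d1) = 0.70655137; N(d2) = 0.49672651
C = 88.6500 * 1.00000000 * 0.70655137 - 85.0400 * 0.89942465 * 0.49672651 = 24.6426


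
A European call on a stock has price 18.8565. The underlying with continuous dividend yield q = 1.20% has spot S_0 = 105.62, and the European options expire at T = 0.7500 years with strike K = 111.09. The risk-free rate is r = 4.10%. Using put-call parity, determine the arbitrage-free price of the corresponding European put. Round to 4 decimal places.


Put-call parity: C - P = S_0 * exp(-qT) - K * exp(-rT).
S_0 * exp(-qT) = 105.6200 * 0.99104038 = 104.67368481
K * exp(-rT) = 111.0900 * 0.96971797 = 107.72596954
P = C - S*exp(-qT) + K*exp(-rT)
P = 18.8565 - 104.67368481 + 107.72596954 = 21.9088

Answer: Put price = 21.9088


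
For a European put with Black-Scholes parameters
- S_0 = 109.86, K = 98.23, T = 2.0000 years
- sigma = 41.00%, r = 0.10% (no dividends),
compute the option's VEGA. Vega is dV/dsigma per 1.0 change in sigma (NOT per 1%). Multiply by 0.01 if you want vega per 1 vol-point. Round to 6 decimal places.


d1 = 0.4863431465; d2 = -0.0934844141
phi(d1) = 0.3544445505; exp(-qT) = 1.0000000000; exp(-rT) = 0.9980019987
Vega = S * exp(-qT) * phi(d1) * sqrt(T) = 109.8600 * 1.0000000000 * 0.3544445505 * 1.4142135624 = 55.068456

Answer: Vega = 55.068456


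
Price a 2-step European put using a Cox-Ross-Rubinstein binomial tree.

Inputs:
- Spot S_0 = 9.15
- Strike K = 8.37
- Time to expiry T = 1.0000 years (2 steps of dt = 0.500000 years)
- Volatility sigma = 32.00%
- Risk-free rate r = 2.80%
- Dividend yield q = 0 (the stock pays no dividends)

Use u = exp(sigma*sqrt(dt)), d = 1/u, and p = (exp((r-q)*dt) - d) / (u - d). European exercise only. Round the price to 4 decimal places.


Answer: Price = V(0,0) = 0.6847

Derivation:
dt = T/N = 0.500000
u = exp(sigma*sqrt(dt)) = 1.253919; d = 1/u = 0.797499
p = (exp((r-q)*dt) - d) / (u - d) = 0.474561
Discount per step: exp(-r*dt) = 0.986098
Stock lattice S(k, i) with i counting down-moves:
  k=0: S(0,0) = 9.1500
  k=1: S(1,0) = 11.4734; S(1,1) = 7.2971
  k=2: S(2,0) = 14.3867; S(2,1) = 9.1500; S(2,2) = 5.8194
Terminal payoffs V(N, i) = max(K - S_T, 0):
  V(2,0) = 0.000000; V(2,1) = 0.000000; V(2,2) = 2.550551
Backward induction: V(k, i) = exp(-r*dt) * [p * V(k+1, i) + (1-p) * V(k+1, i+1)].
  V(1,0) = exp(-r*dt) * [p*0.000000 + (1-p)*0.000000] = 0.000000
  V(1,1) = exp(-r*dt) * [p*0.000000 + (1-p)*2.550551] = 1.321528
  V(0,0) = exp(-r*dt) * [p*0.000000 + (1-p)*1.321528] = 0.684729
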